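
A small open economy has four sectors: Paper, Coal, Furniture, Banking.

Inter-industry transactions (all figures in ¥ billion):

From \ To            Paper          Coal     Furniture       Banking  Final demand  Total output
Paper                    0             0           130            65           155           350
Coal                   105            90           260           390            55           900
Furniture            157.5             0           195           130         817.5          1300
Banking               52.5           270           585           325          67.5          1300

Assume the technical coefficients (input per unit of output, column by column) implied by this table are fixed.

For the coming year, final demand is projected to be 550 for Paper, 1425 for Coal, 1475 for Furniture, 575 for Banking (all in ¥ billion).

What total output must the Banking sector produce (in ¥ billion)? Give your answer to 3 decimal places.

Technical coefficients a_ij = z_ij / X_j:
  a_PP = 0/350 = 0.00, a_CP = 105/350 = 0.30, a_FP = 157.5/350 = 0.45, a_BP = 52.5/350 = 0.15
  a_PC = 0/900 = 0.00, a_CC = 90/900 = 0.10, a_FC = 0/900 = 0.00, a_BC = 270/900 = 0.30
  a_PF = 130/1300 = 0.10, a_CF = 260/1300 = 0.20, a_FF = 195/1300 = 0.15, a_BF = 585/1300 = 0.45
  a_PB = 65/1300 = 0.05, a_CB = 390/1300 = 0.30, a_FB = 130/1300 = 0.10, a_BB = 325/1300 = 0.25
I − A =
  [   1.00     0.00    -0.10    -0.05]
  [  -0.30     0.90    -0.20    -0.30]
  [  -0.45     0.00     0.85    -0.10]
  [  -0.15    -0.30    -0.45     0.75]
Compute the cofactors C_ij = (−1)^(i+j)·(3×3 minor ij) of I−A; the adjugate is their transpose:
adj(I−A) = Cᵀ =
  [ 0.45075   0.01575   0.08175   0.04725]
  [ 0.34725   0.54075   0.31725   0.28175]
  [ 0.28575   0.03675   0.57375   0.11025]
  [ 0.40050   0.24150   0.48750   0.72450]
det(I−A) = Σ_j (I−A)_1j·C_1j = (1.00)(0.45075) + (0.00)(0.34725) + (-0.10)(0.28575) + (-0.05)(0.40050) = 0.40215
(I − A)⁻¹ = adj(I−A) / det(I−A) ≈
  [   1.1209     0.0392     0.2033     0.1175]
  [   0.8635     1.3446     0.7889     0.7006]
  [   0.7106     0.0914     1.4267     0.2742]
  [   0.9959     0.6005     1.2122     1.8016]
x = (I − A)⁻¹ d = adj(I−A)·d / det(I−A), with det(I−A) = 0.40215:
  x_P = (0.45075·550 + 0.01575·1425 + 0.08175·1475 + 0.04725·575) / 0.40215 = 418.10625 / 0.40215 ≈ 1039.677
  x_C = (0.34725·550 + 0.54075·1425 + 0.31725·1475 + 0.28175·575) / 0.40215 = 1591.50625 / 0.40215 ≈ 3957.494
  x_F = (0.28575·550 + 0.03675·1425 + 0.57375·1475 + 0.11025·575) / 0.40215 = 1119.20625 / 0.40215 ≈ 2783.057
  x_B = (0.40050·550 + 0.24150·1425 + 0.48750·1475 + 0.72450·575) / 0.40215 = 1700.0625 / 0.40215 ≈ 4227.434

x_B = 4227.434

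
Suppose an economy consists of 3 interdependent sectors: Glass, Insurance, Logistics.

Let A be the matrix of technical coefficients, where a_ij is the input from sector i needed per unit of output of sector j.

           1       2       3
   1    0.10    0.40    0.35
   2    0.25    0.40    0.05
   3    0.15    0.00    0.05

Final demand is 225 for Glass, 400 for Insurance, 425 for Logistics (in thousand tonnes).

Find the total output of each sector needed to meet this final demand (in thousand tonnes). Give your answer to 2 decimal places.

I − A =
  [   0.90    -0.40    -0.35]
  [  -0.25     0.60    -0.05]
  [  -0.15     0.00     0.95]
Cofactors of I−A, C_ij = (−1)^(i+j)·(minor ij) (rows/columns in the sector order above):
  C_11 = (0.60)(0.95) − (-0.05)(0.00) = 0.5700
  C_12 = −[(-0.25)(0.95) − (-0.05)(-0.15)] = 0.2450
  C_13 = (-0.25)(0.00) − (0.60)(-0.15) = 0.0900
  C_21 = −[(-0.40)(0.95) − (-0.35)(0.00)] = 0.3800
  C_22 = (0.90)(0.95) − (-0.35)(-0.15) = 0.8025
  C_23 = −[(0.90)(0.00) − (-0.40)(-0.15)] = 0.0600
  C_31 = (-0.40)(-0.05) − (-0.35)(0.60) = 0.2300
  C_32 = −[(0.90)(-0.05) − (-0.35)(-0.25)] = 0.1325
  C_33 = (0.90)(0.60) − (-0.40)(-0.25) = 0.4400
det(I−A) = Σ_j (I−A)_1j·C_1j = (0.90)(0.5700) + (-0.40)(0.2450) + (-0.35)(0.0900) = 0.3835
adj(I−A) = Cᵀ =
  [ 0.5700   0.3800   0.2300]
  [ 0.2450   0.8025   0.1325]
  [ 0.0900   0.0600   0.4400]
(I − A)⁻¹ = adj(I−A) / det(I−A) ≈
  [   1.4863     0.9909     0.5997]
  [   0.6389     2.0926     0.3455]
  [   0.2347     0.1565     1.1473]
x = (I − A)⁻¹ d = adj(I−A)·d / det(I−A), with det(I−A) = 0.3835:
  x_1 = (0.5700·225 + 0.3800·400 + 0.2300·425) / 0.3835 = 378.00 / 0.3835 ≈ 985.66
  x_2 = (0.2450·225 + 0.8025·400 + 0.1325·425) / 0.3835 = 432.4375 / 0.3835 ≈ 1127.61
  x_3 = (0.0900·225 + 0.0600·400 + 0.4400·425) / 0.3835 = 231.25 / 0.3835 ≈ 603.00

x_1 = 985.66, x_2 = 1127.61, x_3 = 603.00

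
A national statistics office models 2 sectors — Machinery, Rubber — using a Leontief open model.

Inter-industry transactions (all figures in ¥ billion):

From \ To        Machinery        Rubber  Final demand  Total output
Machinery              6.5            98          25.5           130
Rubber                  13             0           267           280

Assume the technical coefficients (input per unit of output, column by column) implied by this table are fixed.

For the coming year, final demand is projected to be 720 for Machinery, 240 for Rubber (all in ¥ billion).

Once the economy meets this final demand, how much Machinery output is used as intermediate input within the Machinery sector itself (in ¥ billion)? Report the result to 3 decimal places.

z_11 = 43.934

Technical coefficients a_ij = z_ij / X_j:
  a_11 = 6.5/130 = 0.05, a_21 = 13/130 = 0.10
  a_12 = 98/280 = 0.35, a_22 = 0/280 = 0.00
I − A =
  [   0.95    -0.35]
  [  -0.10     1.00]
det(I−A) = (0.95)(1.00) − (-0.35)(-0.10) = 0.9150
adj(I−A) = [[1.00, 0.35], [0.10, 0.95]]
(I − A)⁻¹ = adj(I−A) / det(I−A) ≈
  [   1.0929     0.3825]
  [   0.1093     1.0383]
First solve x = (I − A)⁻¹ d = adj(I−A)·d / det(I−A); in particular x_1 = (1.00·720 + 0.35·240) / 0.9150 = 804.00 / 0.9150 ≈ 878.68852.
Intermediate flow from 1 to 1: z_11 = a_11 · x_1 = 0.05 × 804.00 / 0.9150 = 40.20 / 0.9150 ≈ 43.934.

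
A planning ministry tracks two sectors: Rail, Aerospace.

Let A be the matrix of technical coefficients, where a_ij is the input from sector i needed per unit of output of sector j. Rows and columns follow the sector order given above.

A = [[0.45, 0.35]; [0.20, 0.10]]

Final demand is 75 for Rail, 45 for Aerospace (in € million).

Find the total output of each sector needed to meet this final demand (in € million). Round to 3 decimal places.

x_R = 195.882, x_A = 93.529

I − A =
  [   0.55    -0.35]
  [  -0.20     0.90]
det(I−A) = (0.55)(0.90) − (-0.35)(-0.20) = 0.4250
adj(I−A) = [[0.90, 0.35], [0.20, 0.55]]
(I − A)⁻¹ = adj(I−A) / det(I−A) ≈
  [   2.1176     0.8235]
  [   0.4706     1.2941]
x = (I − A)⁻¹ d = adj(I−A)·d / det(I−A), with det(I−A) = 0.4250:
  x_R = (0.90·75 + 0.35·45) / 0.4250 = 83.25 / 0.4250 ≈ 195.882
  x_A = (0.20·75 + 0.55·45) / 0.4250 = 39.75 / 0.4250 ≈ 93.529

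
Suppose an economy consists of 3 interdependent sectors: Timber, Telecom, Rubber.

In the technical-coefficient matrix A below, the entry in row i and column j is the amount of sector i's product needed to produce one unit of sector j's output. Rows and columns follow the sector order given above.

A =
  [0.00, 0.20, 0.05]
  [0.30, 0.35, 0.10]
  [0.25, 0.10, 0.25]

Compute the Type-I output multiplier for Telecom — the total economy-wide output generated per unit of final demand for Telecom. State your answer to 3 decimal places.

m_2 = 2.495

I − A =
  [   1.00    -0.20    -0.05]
  [  -0.30     0.65    -0.10]
  [  -0.25    -0.10     0.75]
Cofactors of I−A, C_ij = (−1)^(i+j)·(minor ij) (rows/columns in the sector order above):
  C_11 = (0.65)(0.75) − (-0.10)(-0.10) = 0.4775
  C_12 = −[(-0.30)(0.75) − (-0.10)(-0.25)] = 0.2500
  C_13 = (-0.30)(-0.10) − (0.65)(-0.25) = 0.1925
  C_21 = −[(-0.20)(0.75) − (-0.05)(-0.10)] = 0.1550
  C_22 = (1.00)(0.75) − (-0.05)(-0.25) = 0.7375
  C_23 = −[(1.00)(-0.10) − (-0.20)(-0.25)] = 0.1500
  C_31 = (-0.20)(-0.10) − (-0.05)(0.65) = 0.0525
  C_32 = −[(1.00)(-0.10) − (-0.05)(-0.30)] = 0.1150
  C_33 = (1.00)(0.65) − (-0.20)(-0.30) = 0.5900
det(I−A) = Σ_j (I−A)_1j·C_1j = (1.00)(0.4775) + (-0.20)(0.2500) + (-0.05)(0.1925) = 0.417875
adj(I−A) = Cᵀ =
  [ 0.4775   0.1550   0.0525]
  [ 0.2500   0.7375   0.1150]
  [ 0.1925   0.1500   0.5900]
(I − A)⁻¹ = adj(I−A) / det(I−A) ≈
  [   1.1427     0.3709     0.1256]
  [   0.5983     1.7649     0.2752]
  [   0.4607     0.3590     1.4119]
The output multiplier for sector j is the column-j sum of the Leontief inverse (I − A)⁻¹ = adj(I−A) / det(I−A).
Column 2 of adj(I−A): (0.1550, 0.7375, 0.1500); det(I−A) = 0.417875.
m_2 = (0.1550 + 0.7375 + 0.1500) / 0.417875 = 1.0425 / 0.417875 ≈ 2.495.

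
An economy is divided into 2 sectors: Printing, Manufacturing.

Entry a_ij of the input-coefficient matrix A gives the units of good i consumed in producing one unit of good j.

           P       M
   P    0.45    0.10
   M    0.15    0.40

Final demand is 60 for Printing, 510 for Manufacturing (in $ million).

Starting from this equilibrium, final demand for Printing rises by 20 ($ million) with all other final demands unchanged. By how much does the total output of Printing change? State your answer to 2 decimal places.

Δx_P = 38.10

I − A =
  [   0.55    -0.10]
  [  -0.15     0.60]
det(I−A) = (0.55)(0.60) − (-0.10)(-0.15) = 0.3150
adj(I−A) = [[0.60, 0.10], [0.15, 0.55]]
(I − A)⁻¹ = adj(I−A) / det(I−A) ≈
  [   1.9048     0.3175]
  [   0.4762     1.7460]
Δx = (I − A)⁻¹ Δd with Δd having +20 in the Printing component and 0 elsewhere.
So Δx_P = L_PP · (+20), where L_PP = adj(I−A)_PP / det(I−A) = 0.60 / 0.3150.
Δx_P = 0.60 × (+20) / 0.3150 = 12.00 / 0.3150 ≈ 38.10.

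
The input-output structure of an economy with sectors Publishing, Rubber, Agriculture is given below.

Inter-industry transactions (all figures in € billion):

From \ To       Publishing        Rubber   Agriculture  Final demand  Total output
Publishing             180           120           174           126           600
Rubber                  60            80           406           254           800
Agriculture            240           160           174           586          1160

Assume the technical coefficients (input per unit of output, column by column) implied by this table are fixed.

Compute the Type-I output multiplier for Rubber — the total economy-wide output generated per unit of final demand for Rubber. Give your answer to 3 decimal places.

Technical coefficients a_ij = z_ij / X_j:
  a_PP = 180/600 = 0.30, a_RP = 60/600 = 0.10, a_AP = 240/600 = 0.40
  a_PR = 120/800 = 0.15, a_RR = 80/800 = 0.10, a_AR = 160/800 = 0.20
  a_PA = 174/1160 = 0.15, a_RA = 406/1160 = 0.35, a_AA = 174/1160 = 0.15
I − A =
  [   0.70    -0.15    -0.15]
  [  -0.10     0.90    -0.35]
  [  -0.40    -0.20     0.85]
Cofactors of I−A, C_ij = (−1)^(i+j)·(minor ij) (rows/columns in the sector order above):
  C_11 = (0.90)(0.85) − (-0.35)(-0.20) = 0.6950
  C_12 = −[(-0.10)(0.85) − (-0.35)(-0.40)] = 0.2250
  C_13 = (-0.10)(-0.20) − (0.90)(-0.40) = 0.3800
  C_21 = −[(-0.15)(0.85) − (-0.15)(-0.20)] = 0.1575
  C_22 = (0.70)(0.85) − (-0.15)(-0.40) = 0.5350
  C_23 = −[(0.70)(-0.20) − (-0.15)(-0.40)] = 0.2000
  C_31 = (-0.15)(-0.35) − (-0.15)(0.90) = 0.1875
  C_32 = −[(0.70)(-0.35) − (-0.15)(-0.10)] = 0.2600
  C_33 = (0.70)(0.90) − (-0.15)(-0.10) = 0.6150
det(I−A) = Σ_j (I−A)_1j·C_1j = (0.70)(0.6950) + (-0.15)(0.2250) + (-0.15)(0.3800) = 0.39575
adj(I−A) = Cᵀ =
  [ 0.6950   0.1575   0.1875]
  [ 0.2250   0.5350   0.2600]
  [ 0.3800   0.2000   0.6150]
(I − A)⁻¹ = adj(I−A) / det(I−A) ≈
  [   1.7562     0.3980     0.4738]
  [   0.5685     1.3519     0.6570]
  [   0.9602     0.5054     1.5540]
The output multiplier for sector j is the column-j sum of the Leontief inverse (I − A)⁻¹ = adj(I−A) / det(I−A).
Column R of adj(I−A): (0.1575, 0.5350, 0.2000); det(I−A) = 0.39575.
m_R = (0.1575 + 0.5350 + 0.2000) / 0.39575 = 0.8925 / 0.39575 ≈ 2.255.

m_R = 2.255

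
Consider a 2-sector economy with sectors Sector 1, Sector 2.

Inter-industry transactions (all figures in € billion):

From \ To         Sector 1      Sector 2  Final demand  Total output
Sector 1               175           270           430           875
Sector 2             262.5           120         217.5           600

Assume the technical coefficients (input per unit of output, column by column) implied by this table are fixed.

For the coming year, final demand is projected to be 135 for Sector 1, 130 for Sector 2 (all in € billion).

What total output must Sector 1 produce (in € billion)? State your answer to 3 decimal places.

Technical coefficients a_ij = z_ij / X_j:
  a_11 = 175/875 = 0.20, a_21 = 262.5/875 = 0.30
  a_12 = 270/600 = 0.45, a_22 = 120/600 = 0.20
I − A =
  [   0.80    -0.45]
  [  -0.30     0.80]
det(I−A) = (0.80)(0.80) − (-0.45)(-0.30) = 0.5050
adj(I−A) = [[0.80, 0.45], [0.30, 0.80]]
(I − A)⁻¹ = adj(I−A) / det(I−A) ≈
  [   1.5842     0.8911]
  [   0.5941     1.5842]
x = (I − A)⁻¹ d = adj(I−A)·d / det(I−A), with det(I−A) = 0.5050:
  x_1 = (0.80·135 + 0.45·130) / 0.5050 = 166.50 / 0.5050 ≈ 329.703
  x_2 = (0.30·135 + 0.80·130) / 0.5050 = 144.50 / 0.5050 ≈ 286.139

x_1 = 329.703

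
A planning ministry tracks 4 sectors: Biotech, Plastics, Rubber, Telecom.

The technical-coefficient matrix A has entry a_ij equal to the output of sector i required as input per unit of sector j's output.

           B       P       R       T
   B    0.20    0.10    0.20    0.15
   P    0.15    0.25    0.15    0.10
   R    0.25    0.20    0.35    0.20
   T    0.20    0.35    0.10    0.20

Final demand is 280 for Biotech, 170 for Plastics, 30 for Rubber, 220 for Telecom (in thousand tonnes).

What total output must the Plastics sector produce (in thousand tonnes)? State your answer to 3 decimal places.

I − A =
  [   0.80    -0.10    -0.20    -0.15]
  [  -0.15     0.75    -0.15    -0.10]
  [  -0.25    -0.20     0.65    -0.20]
  [  -0.20    -0.35    -0.10     0.80]
Compute the cofactors C_ij = (−1)^(i+j)·(3×3 minor ij) of I−A; the adjugate is their transpose:
adj(I−A) = Cᵀ =
  [ 0.315750   0.133125   0.145125   0.112125]
  [ 0.126500   0.328750   0.129750   0.097250]
  [ 0.209750   0.215125   0.407625   0.168125]
  [ 0.160500   0.204000   0.144000   0.309000]
det(I−A) = Σ_j (I−A)_1j·C_1j = (0.80)(0.315750) + (-0.10)(0.126500) + (-0.20)(0.209750) + (-0.15)(0.160500) = 0.173925
(I − A)⁻¹ = adj(I−A) / det(I−A) ≈
  [   1.8154     0.7654     0.8344     0.6447]
  [   0.7273     1.8902     0.7460     0.5591]
  [   1.2060     1.2369     2.3437     0.9667]
  [   0.9228     1.1729     0.8279     1.7766]
x = (I − A)⁻¹ d = adj(I−A)·d / det(I−A), with det(I−A) = 0.173925:
  x_B = (0.315750·280 + 0.133125·170 + 0.145125·30 + 0.112125·220) / 0.173925 = 140.0625 / 0.173925 ≈ 805.304
  x_P = (0.126500·280 + 0.328750·170 + 0.129750·30 + 0.097250·220) / 0.173925 = 116.595 / 0.173925 ≈ 670.375
  x_R = (0.209750·280 + 0.215125·170 + 0.407625·30 + 0.168125·220) / 0.173925 = 144.5175 / 0.173925 ≈ 830.918
  x_T = (0.160500·280 + 0.204000·170 + 0.144000·30 + 0.309000·220) / 0.173925 = 151.92 / 0.173925 ≈ 873.480

x_P = 670.375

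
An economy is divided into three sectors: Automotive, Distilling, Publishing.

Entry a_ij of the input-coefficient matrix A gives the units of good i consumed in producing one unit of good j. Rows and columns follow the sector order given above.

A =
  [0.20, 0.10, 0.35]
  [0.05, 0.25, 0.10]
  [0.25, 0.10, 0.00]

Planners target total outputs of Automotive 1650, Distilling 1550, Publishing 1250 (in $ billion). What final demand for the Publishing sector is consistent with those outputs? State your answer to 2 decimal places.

d_3 = 682.50

I − A =
  [   0.80    -0.10    -0.35]
  [  -0.05     0.75    -0.10]
  [  -0.25    -0.10     1.00]
d = (I − A) x:
  d_1 = (+0.80)·1650 + (-0.10)·1550 + (-0.35)·1250 = 727.50
  d_2 = (-0.05)·1650 + (+0.75)·1550 + (-0.10)·1250 = 955.00
  d_3 = (-0.25)·1650 + (-0.10)·1550 + (+1.00)·1250 = 682.50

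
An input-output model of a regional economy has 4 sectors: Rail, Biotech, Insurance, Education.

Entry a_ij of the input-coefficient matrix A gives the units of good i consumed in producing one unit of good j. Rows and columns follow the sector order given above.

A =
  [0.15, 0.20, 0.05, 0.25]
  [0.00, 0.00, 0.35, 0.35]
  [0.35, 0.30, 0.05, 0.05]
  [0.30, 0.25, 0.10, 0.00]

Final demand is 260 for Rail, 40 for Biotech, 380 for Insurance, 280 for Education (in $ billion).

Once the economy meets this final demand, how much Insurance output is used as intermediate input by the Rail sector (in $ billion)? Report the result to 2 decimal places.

I − A =
  [   0.85    -0.20    -0.05    -0.25]
  [   0.00     1.00    -0.35    -0.35]
  [  -0.35    -0.30     0.95    -0.05]
  [  -0.30    -0.25    -0.10     1.00]
Compute the cofactors C_ij = (−1)^(i+j)·(3×3 minor ij) of I−A; the adjugate is their transpose:
adj(I−A) = Cᵀ =
  [ 0.742000   0.271500   0.169500   0.289000]
  [ 0.239750   0.705000   0.306250   0.322000]
  [ 0.365875   0.338000   0.679625   0.243750]
  [ 0.319125   0.291500   0.195375   0.676250]
det(I−A) = Σ_j (I−A)_1j·C_1j = (0.85)(0.742000) + (-0.20)(0.239750) + (-0.05)(0.365875) + (-0.25)(0.319125) = 0.484675
(I − A)⁻¹ = adj(I−A) / det(I−A) ≈
  [   1.5309     0.5602     0.3497     0.5963]
  [   0.4947     1.4546     0.6319     0.6644]
  [   0.7549     0.6974     1.4022     0.5029]
  [   0.6584     0.6014     0.4031     1.3953]
First solve x = (I − A)⁻¹ d = adj(I−A)·d / det(I−A); in particular x_R = (0.742000·260 + 0.271500·40 + 0.169500·380 + 0.289000·280) / 0.484675 = 349.11 / 0.484675 ≈ 720.2971.
Intermediate flow from I to R: z_IR = a_IR · x_R = 0.35 × 349.11 / 0.484675 = 122.1885 / 0.484675 ≈ 252.10.

z_IR = 252.10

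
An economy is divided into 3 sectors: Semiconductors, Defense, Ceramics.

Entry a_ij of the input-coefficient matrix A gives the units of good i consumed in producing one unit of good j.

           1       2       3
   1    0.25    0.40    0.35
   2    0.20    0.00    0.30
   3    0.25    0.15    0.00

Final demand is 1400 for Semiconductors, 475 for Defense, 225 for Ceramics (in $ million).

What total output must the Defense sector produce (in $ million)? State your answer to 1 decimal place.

x_2 = 1507.3

I − A =
  [   0.75    -0.40    -0.35]
  [  -0.20     1.00    -0.30]
  [  -0.25    -0.15     1.00]
Cofactors of I−A, C_ij = (−1)^(i+j)·(minor ij) (rows/columns in the sector order above):
  C_11 = (1.00)(1.00) − (-0.30)(-0.15) = 0.9550
  C_12 = −[(-0.20)(1.00) − (-0.30)(-0.25)] = 0.2750
  C_13 = (-0.20)(-0.15) − (1.00)(-0.25) = 0.2800
  C_21 = −[(-0.40)(1.00) − (-0.35)(-0.15)] = 0.4525
  C_22 = (0.75)(1.00) − (-0.35)(-0.25) = 0.6625
  C_23 = −[(0.75)(-0.15) − (-0.40)(-0.25)] = 0.2125
  C_31 = (-0.40)(-0.30) − (-0.35)(1.00) = 0.4700
  C_32 = −[(0.75)(-0.30) − (-0.35)(-0.20)] = 0.2950
  C_33 = (0.75)(1.00) − (-0.40)(-0.20) = 0.6700
det(I−A) = Σ_j (I−A)_1j·C_1j = (0.75)(0.9550) + (-0.40)(0.2750) + (-0.35)(0.2800) = 0.50825
adj(I−A) = Cᵀ =
  [ 0.9550   0.4525   0.4700]
  [ 0.2750   0.6625   0.2950]
  [ 0.2800   0.2125   0.6700]
(I − A)⁻¹ = adj(I−A) / det(I−A) ≈
  [   1.8790     0.8903     0.9247]
  [   0.5411     1.3035     0.5804]
  [   0.5509     0.4181     1.3182]
x = (I − A)⁻¹ d = adj(I−A)·d / det(I−A), with det(I−A) = 0.50825:
  x_1 = (0.9550·1400 + 0.4525·475 + 0.4700·225) / 0.50825 = 1657.6875 / 0.50825 ≈ 3261.6
  x_2 = (0.2750·1400 + 0.6625·475 + 0.2950·225) / 0.50825 = 766.0625 / 0.50825 ≈ 1507.3
  x_3 = (0.2800·1400 + 0.2125·475 + 0.6700·225) / 0.50825 = 643.6875 / 0.50825 ≈ 1266.5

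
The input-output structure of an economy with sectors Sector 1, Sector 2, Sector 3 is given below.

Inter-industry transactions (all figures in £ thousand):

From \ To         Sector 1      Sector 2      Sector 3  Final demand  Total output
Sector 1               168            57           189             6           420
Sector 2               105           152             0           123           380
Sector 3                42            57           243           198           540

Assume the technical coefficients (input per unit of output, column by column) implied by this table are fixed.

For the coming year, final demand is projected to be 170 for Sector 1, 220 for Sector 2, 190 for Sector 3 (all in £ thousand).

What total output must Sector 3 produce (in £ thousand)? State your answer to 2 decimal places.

Technical coefficients a_ij = z_ij / X_j:
  a_11 = 168/420 = 0.40, a_21 = 105/420 = 0.25, a_31 = 42/420 = 0.10
  a_12 = 57/380 = 0.15, a_22 = 152/380 = 0.40, a_32 = 57/380 = 0.15
  a_13 = 189/540 = 0.35, a_23 = 0/540 = 0.00, a_33 = 243/540 = 0.45
I − A =
  [   0.60    -0.15    -0.35]
  [  -0.25     0.60     0.00]
  [  -0.10    -0.15     0.55]
Cofactors of I−A, C_ij = (−1)^(i+j)·(minor ij) (rows/columns in the sector order above):
  C_11 = (0.60)(0.55) − (0.00)(-0.15) = 0.3300
  C_12 = −[(-0.25)(0.55) − (0.00)(-0.10)] = 0.1375
  C_13 = (-0.25)(-0.15) − (0.60)(-0.10) = 0.0975
  C_21 = −[(-0.15)(0.55) − (-0.35)(-0.15)] = 0.1350
  C_22 = (0.60)(0.55) − (-0.35)(-0.10) = 0.2950
  C_23 = −[(0.60)(-0.15) − (-0.15)(-0.10)] = 0.1050
  C_31 = (-0.15)(0.00) − (-0.35)(0.60) = 0.2100
  C_32 = −[(0.60)(0.00) − (-0.35)(-0.25)] = 0.0875
  C_33 = (0.60)(0.60) − (-0.15)(-0.25) = 0.3225
det(I−A) = Σ_j (I−A)_1j·C_1j = (0.60)(0.3300) + (-0.15)(0.1375) + (-0.35)(0.0975) = 0.14325
adj(I−A) = Cᵀ =
  [ 0.3300   0.1350   0.2100]
  [ 0.1375   0.2950   0.0875]
  [ 0.0975   0.1050   0.3225]
(I − A)⁻¹ = adj(I−A) / det(I−A) ≈
  [   2.3037     0.9424     1.4660]
  [   0.9599     2.0593     0.6108]
  [   0.6806     0.7330     2.2513]
x = (I − A)⁻¹ d = adj(I−A)·d / det(I−A), with det(I−A) = 0.14325:
  x_1 = (0.3300·170 + 0.1350·220 + 0.2100·190) / 0.14325 = 125.70 / 0.14325 ≈ 877.49
  x_2 = (0.1375·170 + 0.2950·220 + 0.0875·190) / 0.14325 = 104.90 / 0.14325 ≈ 732.29
  x_3 = (0.0975·170 + 0.1050·220 + 0.3225·190) / 0.14325 = 100.95 / 0.14325 ≈ 704.71

x_3 = 704.71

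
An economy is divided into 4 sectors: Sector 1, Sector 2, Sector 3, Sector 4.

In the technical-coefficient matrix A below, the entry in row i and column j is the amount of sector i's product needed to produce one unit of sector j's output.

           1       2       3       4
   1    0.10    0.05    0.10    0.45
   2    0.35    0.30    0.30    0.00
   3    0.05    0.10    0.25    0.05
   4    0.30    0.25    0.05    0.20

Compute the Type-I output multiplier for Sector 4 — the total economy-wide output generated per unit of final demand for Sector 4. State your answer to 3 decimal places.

m_4 = 3.657

I − A =
  [   0.90    -0.05    -0.10    -0.45]
  [  -0.35     0.70    -0.30     0.00]
  [  -0.05    -0.10     0.75    -0.05]
  [  -0.30    -0.25    -0.05     0.80]
Compute the cofactors C_ij = (−1)^(i+j)·(3×3 minor ij) of I−A; the adjugate is their transpose:
adj(I−A) = Cᵀ =
  [ 0.390500   0.125750   0.117500   0.227000]
  [ 0.225625   0.429875   0.211375   0.140125]
  [ 0.070875   0.078125   0.356125   0.062125]
  [ 0.221375   0.186375   0.132375   0.424625]
det(I−A) = Σ_j (I−A)_1j·C_1j = (0.90)(0.390500) + (-0.05)(0.225625) + (-0.10)(0.070875) + (-0.45)(0.221375) = 0.2334625
(I − A)⁻¹ = adj(I−A) / det(I−A) ≈
  [   1.6726     0.5386     0.5033     0.9723]
  [   0.9664     1.8413     0.9054     0.6002]
  [   0.3036     0.3346     1.5254     0.2661]
  [   0.9482     0.7983     0.5670     1.8188]
The output multiplier for sector j is the column-j sum of the Leontief inverse (I − A)⁻¹ = adj(I−A) / det(I−A).
Column 4 of adj(I−A): (0.227000, 0.140125, 0.062125, 0.424625); det(I−A) = 0.2334625.
m_4 = (0.227000 + 0.140125 + 0.062125 + 0.424625) / 0.2334625 = 0.853875 / 0.2334625 ≈ 3.657.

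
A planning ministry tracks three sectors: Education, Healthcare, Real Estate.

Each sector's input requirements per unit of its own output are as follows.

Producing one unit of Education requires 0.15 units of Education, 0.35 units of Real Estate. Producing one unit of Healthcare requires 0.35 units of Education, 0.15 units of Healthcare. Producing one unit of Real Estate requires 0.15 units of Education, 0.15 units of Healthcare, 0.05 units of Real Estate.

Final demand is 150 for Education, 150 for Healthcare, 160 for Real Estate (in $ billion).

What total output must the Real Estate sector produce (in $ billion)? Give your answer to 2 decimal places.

x_3 = 286.50

I − A =
  [   0.85    -0.35    -0.15]
  [   0.00     0.85    -0.15]
  [  -0.35     0.00     0.95]
Cofactors of I−A, C_ij = (−1)^(i+j)·(minor ij) (rows/columns in the sector order above):
  C_11 = (0.85)(0.95) − (-0.15)(0.00) = 0.8075
  C_12 = −[(0.00)(0.95) − (-0.15)(-0.35)] = 0.0525
  C_13 = (0.00)(0.00) − (0.85)(-0.35) = 0.2975
  C_21 = −[(-0.35)(0.95) − (-0.15)(0.00)] = 0.3325
  C_22 = (0.85)(0.95) − (-0.15)(-0.35) = 0.7550
  C_23 = −[(0.85)(0.00) − (-0.35)(-0.35)] = 0.1225
  C_31 = (-0.35)(-0.15) − (-0.15)(0.85) = 0.1800
  C_32 = −[(0.85)(-0.15) − (-0.15)(0.00)] = 0.1275
  C_33 = (0.85)(0.85) − (-0.35)(0.00) = 0.7225
det(I−A) = Σ_j (I−A)_1j·C_1j = (0.85)(0.8075) + (-0.35)(0.0525) + (-0.15)(0.2975) = 0.623375
adj(I−A) = Cᵀ =
  [ 0.8075   0.3325   0.1800]
  [ 0.0525   0.7550   0.1275]
  [ 0.2975   0.1225   0.7225]
(I − A)⁻¹ = adj(I−A) / det(I−A) ≈
  [   1.2954     0.5334     0.2888]
  [   0.0842     1.2111     0.2045]
  [   0.4772     0.1965     1.1590]
x = (I − A)⁻¹ d = adj(I−A)·d / det(I−A), with det(I−A) = 0.623375:
  x_1 = (0.8075·150 + 0.3325·150 + 0.1800·160) / 0.623375 = 199.80 / 0.623375 ≈ 320.51
  x_2 = (0.0525·150 + 0.7550·150 + 0.1275·160) / 0.623375 = 141.525 / 0.623375 ≈ 227.03
  x_3 = (0.2975·150 + 0.1225·150 + 0.7225·160) / 0.623375 = 178.60 / 0.623375 ≈ 286.50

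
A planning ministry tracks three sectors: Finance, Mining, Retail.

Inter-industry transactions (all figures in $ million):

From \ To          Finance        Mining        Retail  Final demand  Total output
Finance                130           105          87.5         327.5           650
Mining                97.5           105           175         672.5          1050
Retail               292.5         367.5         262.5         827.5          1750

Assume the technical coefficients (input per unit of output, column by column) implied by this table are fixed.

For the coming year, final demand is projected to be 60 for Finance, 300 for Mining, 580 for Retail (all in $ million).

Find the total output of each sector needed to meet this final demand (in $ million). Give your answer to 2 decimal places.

x_F = 195.73, x_M = 475.02, x_R = 981.57

Technical coefficients a_ij = z_ij / X_j:
  a_FF = 130/650 = 0.20, a_MF = 97.5/650 = 0.15, a_RF = 292.5/650 = 0.45
  a_FM = 105/1050 = 0.10, a_MM = 105/1050 = 0.10, a_RM = 367.5/1050 = 0.35
  a_FR = 87.5/1750 = 0.05, a_MR = 175/1750 = 0.10, a_RR = 262.5/1750 = 0.15
I − A =
  [   0.80    -0.10    -0.05]
  [  -0.15     0.90    -0.10]
  [  -0.45    -0.35     0.85]
Cofactors of I−A, C_ij = (−1)^(i+j)·(minor ij) (rows/columns in the sector order above):
  C_11 = (0.90)(0.85) − (-0.10)(-0.35) = 0.7300
  C_12 = −[(-0.15)(0.85) − (-0.10)(-0.45)] = 0.1725
  C_13 = (-0.15)(-0.35) − (0.90)(-0.45) = 0.4575
  C_21 = −[(-0.10)(0.85) − (-0.05)(-0.35)] = 0.1025
  C_22 = (0.80)(0.85) − (-0.05)(-0.45) = 0.6575
  C_23 = −[(0.80)(-0.35) − (-0.10)(-0.45)] = 0.3250
  C_31 = (-0.10)(-0.10) − (-0.05)(0.90) = 0.0550
  C_32 = −[(0.80)(-0.10) − (-0.05)(-0.15)] = 0.0875
  C_33 = (0.80)(0.90) − (-0.10)(-0.15) = 0.7050
det(I−A) = Σ_j (I−A)_1j·C_1j = (0.80)(0.7300) + (-0.10)(0.1725) + (-0.05)(0.4575) = 0.543875
adj(I−A) = Cᵀ =
  [ 0.7300   0.1025   0.0550]
  [ 0.1725   0.6575   0.0875]
  [ 0.4575   0.3250   0.7050]
(I − A)⁻¹ = adj(I−A) / det(I−A) ≈
  [   1.3422     0.1885     0.1011]
  [   0.3172     1.2089     0.1609]
  [   0.8412     0.5976     1.2963]
x = (I − A)⁻¹ d = adj(I−A)·d / det(I−A), with det(I−A) = 0.543875:
  x_F = (0.7300·60 + 0.1025·300 + 0.0550·580) / 0.543875 = 106.45 / 0.543875 ≈ 195.73
  x_M = (0.1725·60 + 0.6575·300 + 0.0875·580) / 0.543875 = 258.35 / 0.543875 ≈ 475.02
  x_R = (0.4575·60 + 0.3250·300 + 0.7050·580) / 0.543875 = 533.85 / 0.543875 ≈ 981.57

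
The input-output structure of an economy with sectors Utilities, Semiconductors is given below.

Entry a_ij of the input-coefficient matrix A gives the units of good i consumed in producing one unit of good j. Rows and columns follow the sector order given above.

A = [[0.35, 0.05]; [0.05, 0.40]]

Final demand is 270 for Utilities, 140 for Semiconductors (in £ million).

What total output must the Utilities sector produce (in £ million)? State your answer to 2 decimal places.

I − A =
  [   0.65    -0.05]
  [  -0.05     0.60]
det(I−A) = (0.65)(0.60) − (-0.05)(-0.05) = 0.3875
adj(I−A) = [[0.60, 0.05], [0.05, 0.65]]
(I − A)⁻¹ = adj(I−A) / det(I−A) ≈
  [   1.5484     0.1290]
  [   0.1290     1.6774]
x = (I − A)⁻¹ d = adj(I−A)·d / det(I−A), with det(I−A) = 0.3875:
  x_1 = (0.60·270 + 0.05·140) / 0.3875 = 169.00 / 0.3875 ≈ 436.13
  x_2 = (0.05·270 + 0.65·140) / 0.3875 = 104.50 / 0.3875 ≈ 269.68

x_1 = 436.13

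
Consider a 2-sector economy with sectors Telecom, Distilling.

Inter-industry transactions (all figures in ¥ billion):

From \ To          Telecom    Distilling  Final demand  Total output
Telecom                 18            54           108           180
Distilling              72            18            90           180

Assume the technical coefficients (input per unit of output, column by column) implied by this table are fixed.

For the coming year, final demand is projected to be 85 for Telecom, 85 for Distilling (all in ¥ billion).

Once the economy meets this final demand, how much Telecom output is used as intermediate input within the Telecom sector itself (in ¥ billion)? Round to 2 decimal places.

Technical coefficients a_ij = z_ij / X_j:
  a_11 = 18/180 = 0.10, a_21 = 72/180 = 0.40
  a_12 = 54/180 = 0.30, a_22 = 18/180 = 0.10
I − A =
  [   0.90    -0.30]
  [  -0.40     0.90]
det(I−A) = (0.90)(0.90) − (-0.30)(-0.40) = 0.6900
adj(I−A) = [[0.90, 0.30], [0.40, 0.90]]
(I − A)⁻¹ = adj(I−A) / det(I−A) ≈
  [   1.3043     0.4348]
  [   0.5797     1.3043]
First solve x = (I − A)⁻¹ d = adj(I−A)·d / det(I−A); in particular x_1 = (0.90·85 + 0.30·85) / 0.6900 = 102.00 / 0.6900 ≈ 147.8261.
Intermediate flow from 1 to 1: z_11 = a_11 · x_1 = 0.10 × 102.00 / 0.6900 = 10.20 / 0.6900 ≈ 14.78.

z_11 = 14.78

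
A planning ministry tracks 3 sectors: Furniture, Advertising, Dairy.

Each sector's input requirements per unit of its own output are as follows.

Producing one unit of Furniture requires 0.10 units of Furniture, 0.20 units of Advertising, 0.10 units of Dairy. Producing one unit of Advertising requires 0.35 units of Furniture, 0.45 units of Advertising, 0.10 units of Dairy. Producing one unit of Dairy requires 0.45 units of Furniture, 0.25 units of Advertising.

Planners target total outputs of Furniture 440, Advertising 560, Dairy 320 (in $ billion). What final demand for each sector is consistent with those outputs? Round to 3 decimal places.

I − A =
  [   0.90    -0.35    -0.45]
  [  -0.20     0.55    -0.25]
  [  -0.10    -0.10     1.00]
d = (I − A) x:
  d_1 = (+0.90)·440 + (-0.35)·560 + (-0.45)·320 = 56.000
  d_2 = (-0.20)·440 + (+0.55)·560 + (-0.25)·320 = 140.000
  d_3 = (-0.10)·440 + (-0.10)·560 + (+1.00)·320 = 220.000

d_1 = 56.000, d_2 = 140.000, d_3 = 220.000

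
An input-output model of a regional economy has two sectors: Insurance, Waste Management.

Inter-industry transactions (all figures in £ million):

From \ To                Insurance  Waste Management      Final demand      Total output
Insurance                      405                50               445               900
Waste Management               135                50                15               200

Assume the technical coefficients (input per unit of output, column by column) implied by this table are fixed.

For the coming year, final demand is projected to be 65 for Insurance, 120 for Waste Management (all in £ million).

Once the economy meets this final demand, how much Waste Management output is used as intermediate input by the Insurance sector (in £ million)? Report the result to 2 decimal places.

Technical coefficients a_ij = z_ij / X_j:
  a_11 = 405/900 = 0.45, a_21 = 135/900 = 0.15
  a_12 = 50/200 = 0.25, a_22 = 50/200 = 0.25
I − A =
  [   0.55    -0.25]
  [  -0.15     0.75]
det(I−A) = (0.55)(0.75) − (-0.25)(-0.15) = 0.3750
adj(I−A) = [[0.75, 0.25], [0.15, 0.55]]
(I − A)⁻¹ = adj(I−A) / det(I−A) ≈
  [   2.0000     0.6667]
  [   0.4000     1.4667]
First solve x = (I − A)⁻¹ d = adj(I−A)·d / det(I−A); in particular x_1 = (0.75·65 + 0.25·120) / 0.3750 = 78.75 / 0.3750 = 210.0000.
Intermediate flow from 2 to 1: z_21 = a_21 · x_1 = 0.15 × 78.75 / 0.3750 = 11.8125 / 0.3750 = 31.50.

z_21 = 31.50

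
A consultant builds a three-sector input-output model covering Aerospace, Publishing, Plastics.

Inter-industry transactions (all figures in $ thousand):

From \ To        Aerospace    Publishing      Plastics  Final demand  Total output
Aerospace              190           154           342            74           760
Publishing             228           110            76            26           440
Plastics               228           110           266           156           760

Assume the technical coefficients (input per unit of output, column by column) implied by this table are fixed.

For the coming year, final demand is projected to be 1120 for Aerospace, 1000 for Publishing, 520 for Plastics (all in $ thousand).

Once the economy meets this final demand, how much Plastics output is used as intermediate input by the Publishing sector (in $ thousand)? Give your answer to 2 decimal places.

z_32 = 1340.28

Technical coefficients a_ij = z_ij / X_j:
  a_11 = 190/760 = 0.25, a_21 = 228/760 = 0.30, a_31 = 228/760 = 0.30
  a_12 = 154/440 = 0.35, a_22 = 110/440 = 0.25, a_32 = 110/440 = 0.25
  a_13 = 342/760 = 0.45, a_23 = 76/760 = 0.10, a_33 = 266/760 = 0.35
I − A =
  [   0.75    -0.35    -0.45]
  [  -0.30     0.75    -0.10]
  [  -0.30    -0.25     0.65]
Cofactors of I−A, C_ij = (−1)^(i+j)·(minor ij) (rows/columns in the sector order above):
  C_11 = (0.75)(0.65) − (-0.10)(-0.25) = 0.4625
  C_12 = −[(-0.30)(0.65) − (-0.10)(-0.30)] = 0.2250
  C_13 = (-0.30)(-0.25) − (0.75)(-0.30) = 0.3000
  C_21 = −[(-0.35)(0.65) − (-0.45)(-0.25)] = 0.3400
  C_22 = (0.75)(0.65) − (-0.45)(-0.30) = 0.3525
  C_23 = −[(0.75)(-0.25) − (-0.35)(-0.30)] = 0.2925
  C_31 = (-0.35)(-0.10) − (-0.45)(0.75) = 0.3725
  C_32 = −[(0.75)(-0.10) − (-0.45)(-0.30)] = 0.2100
  C_33 = (0.75)(0.75) − (-0.35)(-0.30) = 0.4575
det(I−A) = Σ_j (I−A)_1j·C_1j = (0.75)(0.4625) + (-0.35)(0.2250) + (-0.45)(0.3000) = 0.133125
adj(I−A) = Cᵀ =
  [ 0.4625   0.3400   0.3725]
  [ 0.2250   0.3525   0.2100]
  [ 0.3000   0.2925   0.4575]
(I − A)⁻¹ = adj(I−A) / det(I−A) ≈
  [   3.4742     2.5540     2.7981]
  [   1.6901     2.6479     1.5775]
  [   2.2535     2.1972     3.4366]
First solve x = (I − A)⁻¹ d = adj(I−A)·d / det(I−A); in particular x_2 = (0.2250·1120 + 0.3525·1000 + 0.2100·520) / 0.133125 = 713.70 / 0.133125 ≈ 5361.1268.
Intermediate flow from 3 to 2: z_32 = a_32 · x_2 = 0.25 × 713.70 / 0.133125 = 178.425 / 0.133125 ≈ 1340.28.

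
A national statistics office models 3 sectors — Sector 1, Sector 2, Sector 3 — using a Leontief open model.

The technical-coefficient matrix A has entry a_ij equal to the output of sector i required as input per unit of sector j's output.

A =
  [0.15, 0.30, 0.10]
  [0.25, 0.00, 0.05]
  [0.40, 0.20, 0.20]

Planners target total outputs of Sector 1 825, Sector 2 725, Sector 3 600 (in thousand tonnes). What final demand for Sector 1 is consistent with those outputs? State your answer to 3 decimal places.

I − A =
  [   0.85    -0.30    -0.10]
  [  -0.25     1.00    -0.05]
  [  -0.40    -0.20     0.80]
d = (I − A) x:
  d_1 = (+0.85)·825 + (-0.30)·725 + (-0.10)·600 = 423.750
  d_2 = (-0.25)·825 + (+1.00)·725 + (-0.05)·600 = 488.750
  d_3 = (-0.40)·825 + (-0.20)·725 + (+0.80)·600 = 5.000

d_1 = 423.750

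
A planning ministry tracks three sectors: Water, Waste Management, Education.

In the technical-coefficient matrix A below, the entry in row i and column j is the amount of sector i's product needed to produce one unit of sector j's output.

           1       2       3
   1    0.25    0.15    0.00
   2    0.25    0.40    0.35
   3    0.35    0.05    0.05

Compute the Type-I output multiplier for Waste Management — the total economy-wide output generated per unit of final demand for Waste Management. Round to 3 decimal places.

I − A =
  [   0.75    -0.15     0.00]
  [  -0.25     0.60    -0.35]
  [  -0.35    -0.05     0.95]
Cofactors of I−A, C_ij = (−1)^(i+j)·(minor ij) (rows/columns in the sector order above):
  C_11 = (0.60)(0.95) − (-0.35)(-0.05) = 0.5525
  C_12 = −[(-0.25)(0.95) − (-0.35)(-0.35)] = 0.3600
  C_13 = (-0.25)(-0.05) − (0.60)(-0.35) = 0.2225
  C_21 = −[(-0.15)(0.95) − (0.00)(-0.05)] = 0.1425
  C_22 = (0.75)(0.95) − (0.00)(-0.35) = 0.7125
  C_23 = −[(0.75)(-0.05) − (-0.15)(-0.35)] = 0.0900
  C_31 = (-0.15)(-0.35) − (0.00)(0.60) = 0.0525
  C_32 = −[(0.75)(-0.35) − (0.00)(-0.25)] = 0.2625
  C_33 = (0.75)(0.60) − (-0.15)(-0.25) = 0.4125
det(I−A) = Σ_j (I−A)_1j·C_1j = (0.75)(0.5525) + (-0.15)(0.3600) + (0.00)(0.2225) = 0.360375
adj(I−A) = Cᵀ =
  [ 0.5525   0.1425   0.0525]
  [ 0.3600   0.7125   0.2625]
  [ 0.2225   0.0900   0.4125]
(I − A)⁻¹ = adj(I−A) / det(I−A) ≈
  [   1.5331     0.3954     0.1457]
  [   0.9990     1.9771     0.7284]
  [   0.6174     0.2497     1.1446]
The output multiplier for sector j is the column-j sum of the Leontief inverse (I − A)⁻¹ = adj(I−A) / det(I−A).
Column 2 of adj(I−A): (0.1425, 0.7125, 0.0900); det(I−A) = 0.360375.
m_2 = (0.1425 + 0.7125 + 0.0900) / 0.360375 = 0.945 / 0.360375 ≈ 2.622.

m_2 = 2.622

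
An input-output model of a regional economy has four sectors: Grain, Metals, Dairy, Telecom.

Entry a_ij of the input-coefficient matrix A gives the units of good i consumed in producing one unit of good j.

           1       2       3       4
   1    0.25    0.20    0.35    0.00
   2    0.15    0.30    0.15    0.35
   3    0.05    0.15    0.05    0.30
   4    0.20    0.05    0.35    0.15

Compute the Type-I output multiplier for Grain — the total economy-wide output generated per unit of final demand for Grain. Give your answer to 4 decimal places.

I − A =
  [   0.75    -0.20    -0.35     0.00]
  [  -0.15     0.70    -0.15    -0.35]
  [  -0.05    -0.15     0.95    -0.30]
  [  -0.20    -0.05    -0.35     0.85]
Compute the cofactors C_ij = (−1)^(i+j)·(3×3 minor ij) of I−A; the adjugate is their transpose:
adj(I−A) = Cᵀ =
  [ 0.435375   0.190375   0.252125   0.167375]
  [ 0.193375   0.491000   0.256625   0.292750]
  [ 0.102750   0.127375   0.393625   0.191375]
  [ 0.156125   0.126125   0.236500   0.431750]
det(I−A) = Σ_j (I−A)_1j·C_1j = (0.75)(0.435375) + (-0.20)(0.193375) + (-0.35)(0.102750) + (0.00)(0.156125) = 0.25189375
(I − A)⁻¹ = adj(I−A) / det(I−A) ≈
  [   1.72841     0.75578     1.00092     0.66447]
  [   0.76768     1.94923     1.01878     1.16220]
  [   0.40791     0.50567     1.56266     0.75974]
  [   0.61980     0.50071     0.93889     1.71402]
The output multiplier for sector j is the column-j sum of the Leontief inverse (I − A)⁻¹ = adj(I−A) / det(I−A).
Column 1 of adj(I−A): (0.435375, 0.193375, 0.102750, 0.156125); det(I−A) = 0.25189375.
m_1 = (0.435375 + 0.193375 + 0.102750 + 0.156125) / 0.25189375 = 0.887625 / 0.25189375 ≈ 3.5238.

m_1 = 3.5238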